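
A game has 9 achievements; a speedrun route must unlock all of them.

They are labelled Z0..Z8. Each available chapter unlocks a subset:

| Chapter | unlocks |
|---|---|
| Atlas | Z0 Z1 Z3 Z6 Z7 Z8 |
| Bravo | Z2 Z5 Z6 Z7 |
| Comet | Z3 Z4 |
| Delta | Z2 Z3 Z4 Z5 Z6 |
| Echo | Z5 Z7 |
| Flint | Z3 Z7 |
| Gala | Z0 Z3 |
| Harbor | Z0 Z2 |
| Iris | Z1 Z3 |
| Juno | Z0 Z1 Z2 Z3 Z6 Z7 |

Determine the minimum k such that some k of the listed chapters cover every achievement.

2

Take {Atlas, Delta}. Their union is {Z0, Z1, Z2, Z3, Z4, Z5, Z6, Z7, Z8}, which is all 9 achievements.
No single chapter has all 9 achievements (the largest, Atlas, has 6), so 2 is optimal.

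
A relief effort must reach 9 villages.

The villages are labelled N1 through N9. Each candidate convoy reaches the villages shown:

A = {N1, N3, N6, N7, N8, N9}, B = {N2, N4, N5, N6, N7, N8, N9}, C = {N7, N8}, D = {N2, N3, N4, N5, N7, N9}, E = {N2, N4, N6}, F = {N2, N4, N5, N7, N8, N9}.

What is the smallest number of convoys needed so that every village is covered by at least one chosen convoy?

A and B together: A ∪ B = {N1, N2, N3, N4, N5, N6, N7, N8, N9} — every village is covered.
No single convoy has all 9 villages (the largest, B, has 7), so 2 is optimal.

2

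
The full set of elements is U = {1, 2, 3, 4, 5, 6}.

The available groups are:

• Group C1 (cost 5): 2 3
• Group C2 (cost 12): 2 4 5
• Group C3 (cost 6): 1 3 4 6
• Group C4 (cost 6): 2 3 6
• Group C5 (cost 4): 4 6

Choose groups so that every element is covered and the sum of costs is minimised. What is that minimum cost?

18

C2, C3 together cover every element (C2 ∪ C3 = {1, 2, 3, 4, 5, 6}); total cost 12 + 6 = 18.
The greedy pick C3, C1, C2 costs 23; no covering selection beats 18.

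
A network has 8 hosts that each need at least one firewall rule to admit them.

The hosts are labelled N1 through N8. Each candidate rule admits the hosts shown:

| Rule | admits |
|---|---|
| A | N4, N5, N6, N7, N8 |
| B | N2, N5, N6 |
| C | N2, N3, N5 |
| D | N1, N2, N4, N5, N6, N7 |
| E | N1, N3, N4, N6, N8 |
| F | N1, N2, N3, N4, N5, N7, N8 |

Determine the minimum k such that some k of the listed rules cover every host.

2

E and F together: E ∪ F = {N1, N2, N3, N4, N5, N6, N7, N8} — every host is covered.
No single rule has all 8 hosts (the largest, F, has 7), so 2 is optimal.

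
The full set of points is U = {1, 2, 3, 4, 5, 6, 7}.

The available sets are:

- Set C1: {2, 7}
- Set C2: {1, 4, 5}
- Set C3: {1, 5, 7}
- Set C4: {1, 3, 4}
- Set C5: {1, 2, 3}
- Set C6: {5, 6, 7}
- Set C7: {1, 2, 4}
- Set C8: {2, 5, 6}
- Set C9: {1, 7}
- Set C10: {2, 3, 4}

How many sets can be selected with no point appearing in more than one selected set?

C6, C7 are pairwise disjoint (C6={5,6,7}; C7={1,2,4}).
Every remaining set overlaps one of these, and no 3 of the listed sets are pairwise disjoint, so 2 is the maximum.

2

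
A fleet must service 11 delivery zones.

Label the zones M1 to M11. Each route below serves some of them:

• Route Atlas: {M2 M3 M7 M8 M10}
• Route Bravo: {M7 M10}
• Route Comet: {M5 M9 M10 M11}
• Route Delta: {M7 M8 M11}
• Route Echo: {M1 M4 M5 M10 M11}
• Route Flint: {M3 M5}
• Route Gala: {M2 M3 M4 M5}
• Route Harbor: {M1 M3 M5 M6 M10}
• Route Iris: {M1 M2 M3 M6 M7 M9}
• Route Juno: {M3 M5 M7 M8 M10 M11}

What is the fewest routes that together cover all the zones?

Atlas and Echo and Iris together: Atlas ∪ Echo ∪ Iris = {M1, M2, M3, M4, M5, M6, M7, M8, M9, M10, M11} — every zone is covered.
No 2 of the 10 routes cover everything (all 45 combinations miss at least one zone), so 3 is optimal.

3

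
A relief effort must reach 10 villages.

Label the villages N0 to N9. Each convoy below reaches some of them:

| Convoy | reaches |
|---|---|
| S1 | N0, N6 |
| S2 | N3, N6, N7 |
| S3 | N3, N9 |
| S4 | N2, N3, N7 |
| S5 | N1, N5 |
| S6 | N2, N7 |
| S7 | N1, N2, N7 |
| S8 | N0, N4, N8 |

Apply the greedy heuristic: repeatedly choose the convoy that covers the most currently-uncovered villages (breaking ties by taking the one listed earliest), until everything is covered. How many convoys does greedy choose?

5

Greedy: pick S2 (covers 3 new) → pick S8 (covers 3 new) → pick S5 (covers 2 new) → pick S3 (covers 1 new) → pick S4 (covers 1 new). Total picks: 5.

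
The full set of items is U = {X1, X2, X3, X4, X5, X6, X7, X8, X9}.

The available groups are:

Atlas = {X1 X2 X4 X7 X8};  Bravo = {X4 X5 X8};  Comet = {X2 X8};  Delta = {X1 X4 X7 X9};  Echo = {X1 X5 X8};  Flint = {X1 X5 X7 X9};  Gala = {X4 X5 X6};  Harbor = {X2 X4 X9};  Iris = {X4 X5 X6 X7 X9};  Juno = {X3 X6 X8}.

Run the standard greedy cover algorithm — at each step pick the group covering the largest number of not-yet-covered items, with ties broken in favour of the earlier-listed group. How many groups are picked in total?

Greedy: pick Atlas (covers 5 new) → pick Iris (covers 3 new) → pick Juno (covers 1 new). Total picks: 3.

3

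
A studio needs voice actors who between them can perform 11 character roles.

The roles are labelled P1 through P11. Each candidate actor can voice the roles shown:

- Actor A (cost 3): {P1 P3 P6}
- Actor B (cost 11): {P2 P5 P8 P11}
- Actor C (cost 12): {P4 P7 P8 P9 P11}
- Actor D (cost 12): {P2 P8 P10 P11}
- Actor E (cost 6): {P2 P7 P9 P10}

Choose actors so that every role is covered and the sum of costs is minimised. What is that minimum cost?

32

A, B, C, E together cover every role (A ∪ B ∪ C ∪ E = {P1, P2, P3, P4, P5, P6, P7, P8, P9, P10, P11}); total cost 3 + 11 + 12 + 6 = 32.
No covering selection has total cost below 32.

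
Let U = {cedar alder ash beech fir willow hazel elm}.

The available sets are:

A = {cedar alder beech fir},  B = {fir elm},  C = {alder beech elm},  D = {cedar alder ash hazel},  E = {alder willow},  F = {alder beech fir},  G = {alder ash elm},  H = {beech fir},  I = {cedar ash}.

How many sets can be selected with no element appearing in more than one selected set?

3

E, H, I are pairwise disjoint (E={alder,willow}; H={beech,fir}; I={cedar,ash}).
Every remaining set overlaps one of these, and no 4 of the listed sets are pairwise disjoint, so 3 is the maximum.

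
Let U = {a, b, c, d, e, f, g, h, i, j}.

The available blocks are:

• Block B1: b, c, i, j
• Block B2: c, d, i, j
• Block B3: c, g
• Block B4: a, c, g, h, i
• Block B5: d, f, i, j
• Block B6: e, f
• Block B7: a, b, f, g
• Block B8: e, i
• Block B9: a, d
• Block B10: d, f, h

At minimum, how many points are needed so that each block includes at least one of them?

Take T = {a, f, g, i}. Each listed block contains at least one of these, so T is a hitting set of size 4.
No choice of 3 points meets every block, so 4 is the minimum.

4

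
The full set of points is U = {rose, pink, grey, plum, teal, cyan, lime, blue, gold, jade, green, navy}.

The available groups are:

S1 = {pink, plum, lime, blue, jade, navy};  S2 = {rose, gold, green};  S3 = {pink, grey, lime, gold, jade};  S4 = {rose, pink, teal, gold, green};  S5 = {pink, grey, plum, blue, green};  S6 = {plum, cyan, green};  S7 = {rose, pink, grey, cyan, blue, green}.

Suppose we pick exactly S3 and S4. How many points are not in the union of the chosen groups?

4

Union of S3, S4 = {rose, pink, grey, teal, lime, gold, jade, green}.
Not covered: plum, cyan, blue, navy — 4 points.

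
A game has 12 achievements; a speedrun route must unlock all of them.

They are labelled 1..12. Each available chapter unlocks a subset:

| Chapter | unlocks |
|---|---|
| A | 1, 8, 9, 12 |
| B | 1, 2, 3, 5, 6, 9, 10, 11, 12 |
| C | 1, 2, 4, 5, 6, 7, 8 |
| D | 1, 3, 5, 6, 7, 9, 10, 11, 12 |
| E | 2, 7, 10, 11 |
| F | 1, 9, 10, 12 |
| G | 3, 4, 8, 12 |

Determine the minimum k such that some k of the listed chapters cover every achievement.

2

B and C together: B ∪ C = {1, 2, 3, 4, 5, 6, 7, 8, 9, 10, 11, 12} — every achievement is covered.
No single chapter has all 12 achievements (the largest, B, has 9), so 2 is optimal.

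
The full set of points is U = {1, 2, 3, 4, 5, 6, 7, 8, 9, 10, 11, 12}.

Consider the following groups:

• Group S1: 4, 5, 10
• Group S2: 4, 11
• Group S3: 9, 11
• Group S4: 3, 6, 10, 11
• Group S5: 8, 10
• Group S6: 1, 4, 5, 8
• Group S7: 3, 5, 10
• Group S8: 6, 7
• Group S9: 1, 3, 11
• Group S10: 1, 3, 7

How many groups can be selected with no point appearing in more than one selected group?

S5, S8, S9 are pairwise disjoint (S5={8,10}; S8={6,7}; S9={1,3,11}).
Every remaining group overlaps one of these, and no 4 of the listed groups are pairwise disjoint, so 3 is the maximum.

3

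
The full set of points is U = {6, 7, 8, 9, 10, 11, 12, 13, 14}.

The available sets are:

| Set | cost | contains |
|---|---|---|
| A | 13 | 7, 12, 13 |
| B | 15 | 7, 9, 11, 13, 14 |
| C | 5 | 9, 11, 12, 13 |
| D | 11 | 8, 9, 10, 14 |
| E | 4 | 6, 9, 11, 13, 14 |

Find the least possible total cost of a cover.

A, D, E together cover every point (A ∪ D ∪ E = {6, 7, 8, 9, 10, 11, 12, 13, 14}); total cost 13 + 11 + 4 = 28.
The greedy pick E, C, D, A costs 33; no covering selection beats 28.

28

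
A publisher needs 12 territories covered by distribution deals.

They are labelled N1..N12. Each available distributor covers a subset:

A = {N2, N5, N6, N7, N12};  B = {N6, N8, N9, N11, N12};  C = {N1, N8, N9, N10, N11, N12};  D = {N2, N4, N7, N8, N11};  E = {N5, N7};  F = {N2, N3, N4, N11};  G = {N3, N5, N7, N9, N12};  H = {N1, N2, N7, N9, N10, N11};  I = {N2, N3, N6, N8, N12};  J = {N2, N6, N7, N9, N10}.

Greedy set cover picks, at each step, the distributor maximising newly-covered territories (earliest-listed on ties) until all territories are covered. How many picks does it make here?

Greedy: pick C (covers 6 new) → pick A (covers 4 new) → pick F (covers 2 new). Total picks: 3.

3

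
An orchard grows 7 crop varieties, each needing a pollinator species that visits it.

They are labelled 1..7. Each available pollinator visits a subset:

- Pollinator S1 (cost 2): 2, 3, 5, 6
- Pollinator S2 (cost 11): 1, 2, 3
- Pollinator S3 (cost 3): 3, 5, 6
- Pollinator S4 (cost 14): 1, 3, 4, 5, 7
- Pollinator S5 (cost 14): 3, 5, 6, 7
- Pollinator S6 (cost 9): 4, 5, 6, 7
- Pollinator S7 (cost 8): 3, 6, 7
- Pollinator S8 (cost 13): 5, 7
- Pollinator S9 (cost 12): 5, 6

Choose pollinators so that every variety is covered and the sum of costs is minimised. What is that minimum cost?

16

S1, S4 together cover every variety (S1 ∪ S4 = {1, 2, 3, 4, 5, 6, 7}); total cost 2 + 14 = 16.
The greedy pick S1, S6, S2 costs 22; no covering selection beats 16.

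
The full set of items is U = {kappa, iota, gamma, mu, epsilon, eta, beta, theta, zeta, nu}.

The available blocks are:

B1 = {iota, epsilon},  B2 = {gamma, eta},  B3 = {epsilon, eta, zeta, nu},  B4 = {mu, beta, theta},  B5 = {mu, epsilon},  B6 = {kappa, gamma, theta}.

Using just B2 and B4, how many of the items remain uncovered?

Union of B2, B4 = {gamma, mu, eta, beta, theta}.
Not covered: kappa, iota, epsilon, zeta, nu — 5 items.

5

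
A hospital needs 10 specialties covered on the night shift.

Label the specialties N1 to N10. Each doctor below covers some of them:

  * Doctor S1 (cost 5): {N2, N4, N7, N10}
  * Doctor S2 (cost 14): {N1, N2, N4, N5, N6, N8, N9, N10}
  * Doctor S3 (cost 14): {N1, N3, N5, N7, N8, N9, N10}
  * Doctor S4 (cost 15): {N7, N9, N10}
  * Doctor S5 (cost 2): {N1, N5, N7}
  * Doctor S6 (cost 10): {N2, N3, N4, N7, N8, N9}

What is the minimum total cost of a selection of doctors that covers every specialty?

24

S2, S6 together cover every specialty (S2 ∪ S6 = {N1, N2, N3, N4, N5, N6, N7, N8, N9, N10}); total cost 14 + 10 = 24.
The greedy pick S5, S1, S6, S2 costs 31; no covering selection beats 24.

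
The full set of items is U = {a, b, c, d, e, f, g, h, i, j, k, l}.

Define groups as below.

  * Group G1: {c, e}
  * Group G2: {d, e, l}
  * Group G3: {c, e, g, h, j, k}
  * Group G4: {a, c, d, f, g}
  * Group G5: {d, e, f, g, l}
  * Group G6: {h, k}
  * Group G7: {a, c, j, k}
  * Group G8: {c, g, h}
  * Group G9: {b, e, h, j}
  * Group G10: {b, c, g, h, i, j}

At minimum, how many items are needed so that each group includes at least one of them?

3

T = {a, e, h} meets every group (each contains at least one member of T), and |T| = 3.
No choice of 2 items meets every group, so 3 is the minimum.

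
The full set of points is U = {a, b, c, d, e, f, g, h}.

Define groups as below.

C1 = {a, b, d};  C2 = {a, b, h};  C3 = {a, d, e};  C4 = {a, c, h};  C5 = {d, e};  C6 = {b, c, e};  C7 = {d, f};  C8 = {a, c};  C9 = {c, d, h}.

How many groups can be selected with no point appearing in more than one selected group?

2

C4, C5 are pairwise disjoint (C4={a,c,h}; C5={d,e}).
Every remaining group overlaps one of these, and no 3 of the listed groups are pairwise disjoint, so 2 is the maximum.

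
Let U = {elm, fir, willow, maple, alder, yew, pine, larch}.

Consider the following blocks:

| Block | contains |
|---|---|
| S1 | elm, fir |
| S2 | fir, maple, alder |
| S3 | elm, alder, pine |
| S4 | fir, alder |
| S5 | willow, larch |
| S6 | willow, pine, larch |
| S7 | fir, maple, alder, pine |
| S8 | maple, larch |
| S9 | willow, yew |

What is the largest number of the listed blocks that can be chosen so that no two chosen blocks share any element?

3

S3, S8, S9 are pairwise disjoint (S3={elm,alder,pine}; S8={maple,larch}; S9={willow,yew}).
Every remaining block overlaps one of these, and no 4 of the listed blocks are pairwise disjoint, so 3 is the maximum.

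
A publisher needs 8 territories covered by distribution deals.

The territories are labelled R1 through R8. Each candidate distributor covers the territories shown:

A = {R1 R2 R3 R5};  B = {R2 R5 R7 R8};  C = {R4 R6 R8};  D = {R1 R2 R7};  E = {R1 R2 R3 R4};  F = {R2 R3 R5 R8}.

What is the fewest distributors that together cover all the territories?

A and C and D together: A ∪ C ∪ D = {R1, R2, R3, R4, R5, R6, R7, R8} — every territory is covered.
Only C contains R6, so C is forced; the remaining 5 territories need at least 2 more distributors (each remaining distributor adds at most 4) — so at least 3 distributors are needed, and 3 is optimal.

3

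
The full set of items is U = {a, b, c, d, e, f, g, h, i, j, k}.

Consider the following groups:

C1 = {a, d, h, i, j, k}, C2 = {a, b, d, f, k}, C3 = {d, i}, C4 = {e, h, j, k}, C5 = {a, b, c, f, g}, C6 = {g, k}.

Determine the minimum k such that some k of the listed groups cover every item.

C1, C4, and C5 cover everything between them: the union {a, b, c, d, e, f, g, h, i, j, k} is all of U.
Only C5 contains c, so C5 is forced; the remaining 6 items need at least 2 more groups (each remaining group adds at most 5) — so at least 3 groups are needed, and 3 is optimal.

3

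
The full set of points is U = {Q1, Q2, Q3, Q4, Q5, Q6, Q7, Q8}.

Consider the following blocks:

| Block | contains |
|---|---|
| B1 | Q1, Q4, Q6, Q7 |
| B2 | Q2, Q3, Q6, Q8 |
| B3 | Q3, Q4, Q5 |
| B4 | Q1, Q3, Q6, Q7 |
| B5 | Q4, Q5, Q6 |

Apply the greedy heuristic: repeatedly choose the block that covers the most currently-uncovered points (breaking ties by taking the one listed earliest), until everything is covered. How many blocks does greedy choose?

Greedy: pick B1 (covers 4 new) → pick B2 (covers 3 new) → pick B3 (covers 1 new). Total picks: 3.

3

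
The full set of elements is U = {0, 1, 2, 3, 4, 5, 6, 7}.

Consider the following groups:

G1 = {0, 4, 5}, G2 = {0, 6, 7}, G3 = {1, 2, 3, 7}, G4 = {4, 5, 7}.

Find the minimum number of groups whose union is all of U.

3

G2 and G3 and G4 together: G2 ∪ G3 ∪ G4 = {0, 1, 2, 3, 4, 5, 6, 7} — every element is covered.
Only G3 contains 1, so G3 is forced; the remaining 4 elements need at least 2 more groups (each remaining group adds at most 3) — so at least 3 groups are needed, and 3 is optimal.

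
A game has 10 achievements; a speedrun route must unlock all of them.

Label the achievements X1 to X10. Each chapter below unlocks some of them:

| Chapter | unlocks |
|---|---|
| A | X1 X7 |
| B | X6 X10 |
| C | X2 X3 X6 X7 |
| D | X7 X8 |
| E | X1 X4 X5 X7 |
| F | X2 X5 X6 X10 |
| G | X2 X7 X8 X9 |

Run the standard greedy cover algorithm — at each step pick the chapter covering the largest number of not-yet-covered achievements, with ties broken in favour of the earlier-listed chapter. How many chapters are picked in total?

Greedy: pick C (covers 4 new) → pick E (covers 3 new) → pick G (covers 2 new) → pick B (covers 1 new). Total picks: 4.

4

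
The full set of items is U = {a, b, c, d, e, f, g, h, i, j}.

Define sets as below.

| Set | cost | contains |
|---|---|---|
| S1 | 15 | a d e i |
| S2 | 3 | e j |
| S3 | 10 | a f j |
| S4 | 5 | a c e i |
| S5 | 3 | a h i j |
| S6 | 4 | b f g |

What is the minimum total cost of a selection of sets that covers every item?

27

S1, S4, S5, S6 together cover every item (S1 ∪ S4 ∪ S5 ∪ S6 = {a, b, c, d, e, f, g, h, i, j}); total cost 15 + 5 + 3 + 4 = 27.
No covering selection has total cost below 27.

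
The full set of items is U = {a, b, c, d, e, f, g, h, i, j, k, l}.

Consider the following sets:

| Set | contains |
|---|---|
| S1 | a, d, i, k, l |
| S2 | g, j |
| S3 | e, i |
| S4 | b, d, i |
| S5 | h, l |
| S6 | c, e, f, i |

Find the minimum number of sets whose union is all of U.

5

S1 and S2 and S4 and S5 and S6 together: S1 ∪ S2 ∪ S4 ∪ S5 ∪ S6 = {a, b, c, d, e, f, g, h, i, j, k, l} — every item is covered.
No 4 of the 6 sets cover everything (all 15 combinations miss at least one item), so 5 is optimal.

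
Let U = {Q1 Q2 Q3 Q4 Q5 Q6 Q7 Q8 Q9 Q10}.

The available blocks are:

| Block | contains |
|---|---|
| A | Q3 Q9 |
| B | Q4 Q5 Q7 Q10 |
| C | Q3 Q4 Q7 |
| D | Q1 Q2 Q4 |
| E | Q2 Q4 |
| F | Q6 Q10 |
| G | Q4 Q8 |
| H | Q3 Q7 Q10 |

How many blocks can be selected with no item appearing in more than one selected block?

A, D, F are pairwise disjoint (A={Q3,Q9}; D={Q1,Q2,Q4}; F={Q6,Q10}).
Every remaining block overlaps one of these, and no 4 of the listed blocks are pairwise disjoint, so 3 is the maximum.

3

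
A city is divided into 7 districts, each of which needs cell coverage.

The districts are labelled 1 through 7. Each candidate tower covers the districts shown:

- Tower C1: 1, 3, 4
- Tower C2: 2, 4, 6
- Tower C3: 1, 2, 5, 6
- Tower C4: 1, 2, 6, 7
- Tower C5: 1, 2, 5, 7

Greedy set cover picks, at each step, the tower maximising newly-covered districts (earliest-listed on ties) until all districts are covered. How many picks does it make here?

3

Greedy: pick C3 (covers 4 new) → pick C1 (covers 2 new) → pick C4 (covers 1 new). Total picks: 3.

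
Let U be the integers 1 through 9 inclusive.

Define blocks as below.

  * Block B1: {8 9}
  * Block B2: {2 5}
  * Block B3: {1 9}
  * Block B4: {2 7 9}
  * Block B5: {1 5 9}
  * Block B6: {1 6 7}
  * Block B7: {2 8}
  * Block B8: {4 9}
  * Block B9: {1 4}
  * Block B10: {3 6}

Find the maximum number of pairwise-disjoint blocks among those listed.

4

B1, B2, B9, B10 are pairwise disjoint (B1={8,9}; B2={2,5}; B9={1,4}; B10={3,6}).
Every remaining block overlaps one of these, and no 5 of the listed blocks are pairwise disjoint, so 4 is the maximum.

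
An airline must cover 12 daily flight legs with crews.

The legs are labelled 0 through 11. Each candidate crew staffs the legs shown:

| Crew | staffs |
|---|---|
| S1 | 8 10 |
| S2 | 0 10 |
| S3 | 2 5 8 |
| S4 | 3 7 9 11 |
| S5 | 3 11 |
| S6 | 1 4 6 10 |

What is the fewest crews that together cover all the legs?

Take {S2, S3, S4, S6}. Their union is {0, 1, 2, 3, 4, 5, 6, 7, 8, 9, 10, 11}, which is all 12 legs.
Only S2 contains 0, so S2 is forced; the remaining 10 legs need at least 3 more crews (each remaining crew adds at most 4) — so at least 4 crews are needed, and 4 is optimal.

4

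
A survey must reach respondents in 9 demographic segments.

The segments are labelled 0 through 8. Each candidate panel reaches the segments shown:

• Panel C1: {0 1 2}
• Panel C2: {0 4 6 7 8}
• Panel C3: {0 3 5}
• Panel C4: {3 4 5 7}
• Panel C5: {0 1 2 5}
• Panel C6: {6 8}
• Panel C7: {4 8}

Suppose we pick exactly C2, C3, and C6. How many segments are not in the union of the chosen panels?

2

Union of C2, C3, C6 = {0, 3, 4, 5, 6, 7, 8}.
Not covered: 1, 2 — 2 segments.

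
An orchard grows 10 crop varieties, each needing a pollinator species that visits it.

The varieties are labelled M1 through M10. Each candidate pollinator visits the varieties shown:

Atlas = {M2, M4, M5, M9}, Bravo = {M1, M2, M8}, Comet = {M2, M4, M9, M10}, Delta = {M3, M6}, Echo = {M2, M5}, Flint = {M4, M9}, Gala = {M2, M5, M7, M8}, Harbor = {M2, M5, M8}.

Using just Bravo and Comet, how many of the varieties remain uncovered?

4

Union of Bravo, Comet = {M1, M2, M4, M8, M9, M10}.
Not covered: M3, M5, M6, M7 — 4 varieties.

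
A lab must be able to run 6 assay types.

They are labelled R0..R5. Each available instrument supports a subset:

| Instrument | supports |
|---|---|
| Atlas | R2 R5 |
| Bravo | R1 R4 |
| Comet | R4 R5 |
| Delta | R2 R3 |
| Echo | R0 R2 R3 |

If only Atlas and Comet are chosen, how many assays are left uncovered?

3

Union of Atlas, Comet = {R2, R4, R5}.
Not covered: R0, R1, R3 — 3 assays.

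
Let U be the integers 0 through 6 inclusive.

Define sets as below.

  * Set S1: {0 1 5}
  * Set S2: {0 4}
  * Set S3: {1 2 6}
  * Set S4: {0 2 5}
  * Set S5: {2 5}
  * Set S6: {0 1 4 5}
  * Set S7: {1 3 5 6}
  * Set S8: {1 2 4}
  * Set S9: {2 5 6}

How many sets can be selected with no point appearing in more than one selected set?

2

S2, S5 are pairwise disjoint (S2={0,4}; S5={2,5}).
Every remaining set overlaps one of these, and no 3 of the listed sets are pairwise disjoint, so 2 is the maximum.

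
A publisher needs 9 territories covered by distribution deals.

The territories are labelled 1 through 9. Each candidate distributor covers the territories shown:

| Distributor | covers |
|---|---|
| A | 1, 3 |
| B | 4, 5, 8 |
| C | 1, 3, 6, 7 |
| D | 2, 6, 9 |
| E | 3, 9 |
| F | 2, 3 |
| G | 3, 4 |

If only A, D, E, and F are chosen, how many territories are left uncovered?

Union of A, D, E, F = {1, 2, 3, 6, 9}.
Not covered: 4, 5, 7, 8 — 4 territories.

4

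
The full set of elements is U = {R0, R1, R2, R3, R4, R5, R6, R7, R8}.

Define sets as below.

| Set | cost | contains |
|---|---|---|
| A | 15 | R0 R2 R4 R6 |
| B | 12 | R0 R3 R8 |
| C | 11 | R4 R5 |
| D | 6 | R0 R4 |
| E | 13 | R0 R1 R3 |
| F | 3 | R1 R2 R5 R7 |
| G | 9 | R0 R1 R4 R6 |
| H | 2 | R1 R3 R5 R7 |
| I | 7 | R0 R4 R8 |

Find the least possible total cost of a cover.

21

F, G, H, I together cover every element (F ∪ G ∪ H ∪ I = {R0, R1, R2, R3, R4, R5, R6, R7, R8}); total cost 3 + 9 + 2 + 7 = 21.
No covering selection has total cost below 21.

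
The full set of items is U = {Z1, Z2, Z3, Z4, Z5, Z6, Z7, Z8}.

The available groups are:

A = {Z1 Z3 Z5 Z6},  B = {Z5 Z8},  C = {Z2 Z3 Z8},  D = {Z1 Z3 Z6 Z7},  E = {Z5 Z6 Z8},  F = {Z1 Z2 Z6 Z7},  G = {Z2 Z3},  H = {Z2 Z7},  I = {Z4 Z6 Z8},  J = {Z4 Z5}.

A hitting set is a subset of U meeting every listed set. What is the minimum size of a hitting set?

T = {Z2, Z5, Z6} meets every group (each contains at least one member of T), and |T| = 3.
No choice of 2 items meets every group, so 3 is the minimum.

3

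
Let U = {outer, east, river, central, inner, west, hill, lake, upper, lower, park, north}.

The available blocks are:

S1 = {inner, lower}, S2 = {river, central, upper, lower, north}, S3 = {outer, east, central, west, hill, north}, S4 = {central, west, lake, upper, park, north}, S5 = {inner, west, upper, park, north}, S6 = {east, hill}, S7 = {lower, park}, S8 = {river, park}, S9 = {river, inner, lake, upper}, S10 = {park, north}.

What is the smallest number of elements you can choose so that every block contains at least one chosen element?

4

Take H = {east, inner, lower, park}. Each listed block contains at least one of these, so H is a hitting set of size 4.
No choice of 3 elements meets every block, so 4 is the minimum.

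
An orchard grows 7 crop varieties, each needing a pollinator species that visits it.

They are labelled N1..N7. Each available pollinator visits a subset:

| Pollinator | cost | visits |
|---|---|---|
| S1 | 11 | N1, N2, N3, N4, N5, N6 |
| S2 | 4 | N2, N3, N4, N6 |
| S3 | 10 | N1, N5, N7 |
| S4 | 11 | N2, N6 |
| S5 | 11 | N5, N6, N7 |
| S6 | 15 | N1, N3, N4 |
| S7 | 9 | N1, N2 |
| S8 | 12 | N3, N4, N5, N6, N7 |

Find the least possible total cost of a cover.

14

S2, S3 together cover every variety (S2 ∪ S3 = {N1, N2, N3, N4, N5, N6, N7}); total cost 4 + 10 = 14.
No covering selection has total cost below 14.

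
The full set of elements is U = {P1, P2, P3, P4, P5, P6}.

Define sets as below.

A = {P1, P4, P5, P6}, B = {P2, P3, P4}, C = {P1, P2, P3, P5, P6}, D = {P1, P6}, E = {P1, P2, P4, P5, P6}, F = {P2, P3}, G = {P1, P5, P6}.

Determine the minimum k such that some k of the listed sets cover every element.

A and C cover everything between them: the union {P1, P2, P3, P4, P5, P6} is all of U.
No single set has all 6 elements (the largest, C, has 5), so 2 is optimal.

2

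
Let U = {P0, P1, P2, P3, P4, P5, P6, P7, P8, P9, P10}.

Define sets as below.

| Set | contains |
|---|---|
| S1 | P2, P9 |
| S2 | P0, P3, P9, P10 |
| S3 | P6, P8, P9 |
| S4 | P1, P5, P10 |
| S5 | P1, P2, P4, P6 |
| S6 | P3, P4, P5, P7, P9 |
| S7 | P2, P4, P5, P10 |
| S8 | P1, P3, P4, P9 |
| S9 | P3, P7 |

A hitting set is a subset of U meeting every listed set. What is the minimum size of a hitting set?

4

The 4 elements {P2, P3, P6, P10} hit every set.
No choice of 3 elements meets every set, so 4 is the minimum.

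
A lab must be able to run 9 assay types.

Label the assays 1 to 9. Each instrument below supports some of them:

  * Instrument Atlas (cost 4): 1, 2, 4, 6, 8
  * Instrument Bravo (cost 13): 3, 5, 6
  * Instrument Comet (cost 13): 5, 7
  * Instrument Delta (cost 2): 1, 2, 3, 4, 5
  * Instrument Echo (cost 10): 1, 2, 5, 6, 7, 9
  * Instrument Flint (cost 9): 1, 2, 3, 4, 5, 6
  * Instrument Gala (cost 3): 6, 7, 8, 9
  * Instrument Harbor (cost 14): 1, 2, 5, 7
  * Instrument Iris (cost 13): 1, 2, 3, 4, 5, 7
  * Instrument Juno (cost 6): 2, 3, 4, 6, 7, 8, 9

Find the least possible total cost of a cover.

5

Delta, Gala together cover every assay (Delta ∪ Gala = {1, 2, 3, 4, 5, 6, 7, 8, 9}); total cost 2 + 3 = 5.
No covering selection has total cost below 5.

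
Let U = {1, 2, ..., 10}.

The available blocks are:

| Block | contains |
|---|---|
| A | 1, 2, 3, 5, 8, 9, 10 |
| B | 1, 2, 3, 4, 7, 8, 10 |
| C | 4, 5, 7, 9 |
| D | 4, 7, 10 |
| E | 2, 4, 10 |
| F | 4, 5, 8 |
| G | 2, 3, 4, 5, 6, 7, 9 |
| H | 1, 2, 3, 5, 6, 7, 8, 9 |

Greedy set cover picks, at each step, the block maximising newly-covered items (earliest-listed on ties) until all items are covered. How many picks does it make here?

2

Greedy: pick H (covers 8 new) → pick B (covers 2 new). Total picks: 2.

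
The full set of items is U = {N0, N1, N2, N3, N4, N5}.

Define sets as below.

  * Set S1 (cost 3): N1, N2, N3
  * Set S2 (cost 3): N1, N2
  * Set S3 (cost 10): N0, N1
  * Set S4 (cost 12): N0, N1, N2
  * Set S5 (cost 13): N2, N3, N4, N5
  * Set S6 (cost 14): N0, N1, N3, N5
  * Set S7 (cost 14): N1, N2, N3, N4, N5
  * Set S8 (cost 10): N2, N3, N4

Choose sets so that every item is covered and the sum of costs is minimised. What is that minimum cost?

S3, S5 together cover every item (S3 ∪ S5 = {N0, N1, N2, N3, N4, N5}); total cost 10 + 13 = 23.
The greedy pick S1, S5, S3 costs 26; no covering selection beats 23.

23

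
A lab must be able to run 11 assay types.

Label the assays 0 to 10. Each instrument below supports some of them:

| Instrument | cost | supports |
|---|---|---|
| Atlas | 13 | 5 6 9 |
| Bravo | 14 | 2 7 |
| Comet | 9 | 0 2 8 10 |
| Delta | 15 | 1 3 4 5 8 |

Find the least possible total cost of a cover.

Atlas, Bravo, Comet, Delta together cover every assay (Atlas ∪ Bravo ∪ Comet ∪ Delta = {0, 1, 2, 3, 4, 5, 6, 7, 8, 9, 10}); total cost 13 + 14 + 9 + 15 = 51.
No covering selection has total cost below 51.

51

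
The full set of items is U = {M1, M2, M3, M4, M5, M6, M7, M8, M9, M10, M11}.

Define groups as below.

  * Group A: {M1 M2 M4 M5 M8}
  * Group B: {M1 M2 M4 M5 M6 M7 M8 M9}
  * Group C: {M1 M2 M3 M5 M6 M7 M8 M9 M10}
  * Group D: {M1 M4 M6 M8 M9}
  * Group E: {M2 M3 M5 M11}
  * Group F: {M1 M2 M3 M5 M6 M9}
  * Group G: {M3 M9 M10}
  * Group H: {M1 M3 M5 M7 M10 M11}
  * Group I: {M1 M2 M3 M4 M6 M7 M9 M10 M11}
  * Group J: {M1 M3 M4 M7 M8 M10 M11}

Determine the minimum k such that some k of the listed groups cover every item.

Take {B, H}. Their union is {M1, M2, M3, M4, M5, M6, M7, M8, M9, M10, M11}, which is all 11 items.
No single group has all 11 items (the largest, C, has 9), so 2 is optimal.

2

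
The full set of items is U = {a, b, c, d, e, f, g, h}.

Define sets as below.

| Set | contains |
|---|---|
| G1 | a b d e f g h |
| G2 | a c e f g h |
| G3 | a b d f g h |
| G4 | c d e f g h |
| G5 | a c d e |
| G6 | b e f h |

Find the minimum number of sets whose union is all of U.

2

Take {G1, G4}. Their union is {a, b, c, d, e, f, g, h}, which is all 8 items.
No single set has all 8 items (the largest, G1, has 7), so 2 is optimal.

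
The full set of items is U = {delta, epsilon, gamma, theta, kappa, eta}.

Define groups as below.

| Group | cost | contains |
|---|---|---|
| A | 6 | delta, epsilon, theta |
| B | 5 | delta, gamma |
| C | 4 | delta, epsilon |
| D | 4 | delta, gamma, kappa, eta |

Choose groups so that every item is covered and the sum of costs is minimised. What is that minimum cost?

A, D together cover every item (A ∪ D = {delta, epsilon, gamma, theta, kappa, eta}); total cost 6 + 4 = 10.
No covering selection has total cost below 10.

10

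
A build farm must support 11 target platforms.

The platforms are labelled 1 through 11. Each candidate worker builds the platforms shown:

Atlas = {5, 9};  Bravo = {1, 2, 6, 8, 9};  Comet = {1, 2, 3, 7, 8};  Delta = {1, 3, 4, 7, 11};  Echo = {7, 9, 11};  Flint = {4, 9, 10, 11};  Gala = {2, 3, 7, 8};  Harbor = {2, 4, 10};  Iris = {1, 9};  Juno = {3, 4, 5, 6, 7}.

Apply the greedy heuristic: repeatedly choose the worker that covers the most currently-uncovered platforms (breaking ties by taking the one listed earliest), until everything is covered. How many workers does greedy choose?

4

Greedy: pick Bravo (covers 5 new) → pick Delta (covers 4 new) → pick Atlas (covers 1 new) → pick Flint (covers 1 new). Total picks: 4.
(The true minimum cover uses only 3 workers, so greedy is not optimal here.)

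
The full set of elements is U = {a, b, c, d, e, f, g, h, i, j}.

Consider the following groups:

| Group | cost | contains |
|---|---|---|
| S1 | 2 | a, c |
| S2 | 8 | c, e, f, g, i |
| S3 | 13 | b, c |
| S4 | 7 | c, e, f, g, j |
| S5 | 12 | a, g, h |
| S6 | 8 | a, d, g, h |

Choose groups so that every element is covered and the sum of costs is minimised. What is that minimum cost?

S2, S3, S4, S6 together cover every element (S2 ∪ S3 ∪ S4 ∪ S6 = {a, b, c, d, e, f, g, h, i, j}); total cost 8 + 13 + 7 + 8 = 36.
The greedy pick S1, S4, S6, S2, S3 costs 38; no covering selection beats 36.

36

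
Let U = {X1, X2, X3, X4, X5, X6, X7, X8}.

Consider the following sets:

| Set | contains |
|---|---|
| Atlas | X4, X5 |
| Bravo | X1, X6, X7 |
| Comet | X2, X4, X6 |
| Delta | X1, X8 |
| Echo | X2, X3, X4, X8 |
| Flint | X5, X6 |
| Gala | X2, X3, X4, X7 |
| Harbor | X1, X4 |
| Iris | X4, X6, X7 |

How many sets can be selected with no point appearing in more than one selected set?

3

Delta, Flint, Gala are pairwise disjoint (Delta={X1,X8}; Flint={X5,X6}; Gala={X2,X3,X4,X7}).
Every remaining set overlaps one of these, and no 4 of the listed sets are pairwise disjoint, so 3 is the maximum.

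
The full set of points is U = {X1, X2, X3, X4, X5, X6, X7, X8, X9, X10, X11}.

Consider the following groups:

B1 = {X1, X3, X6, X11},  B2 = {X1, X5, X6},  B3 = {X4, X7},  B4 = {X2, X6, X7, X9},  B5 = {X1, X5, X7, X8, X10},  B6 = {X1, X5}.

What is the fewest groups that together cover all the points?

Take {B1, B3, B4, B5}. Their union is {X1, X2, X3, X4, X5, X6, X7, X8, X9, X10, X11}, which is all 11 points.
Only B3 contains X4, so B3 is forced; the remaining 9 points need at least 3 more groups (each remaining group adds at most 4) — so at least 4 groups are needed, and 4 is optimal.

4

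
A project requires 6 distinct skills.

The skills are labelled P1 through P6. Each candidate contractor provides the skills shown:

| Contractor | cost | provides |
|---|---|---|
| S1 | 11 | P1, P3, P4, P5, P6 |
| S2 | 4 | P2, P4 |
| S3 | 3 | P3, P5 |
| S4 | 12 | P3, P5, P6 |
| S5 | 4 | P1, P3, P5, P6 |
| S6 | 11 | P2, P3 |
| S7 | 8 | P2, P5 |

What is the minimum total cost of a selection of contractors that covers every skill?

8

S2, S5 together cover every skill (S2 ∪ S5 = {P1, P2, P3, P4, P5, P6}); total cost 4 + 4 = 8.
No covering selection has total cost below 8.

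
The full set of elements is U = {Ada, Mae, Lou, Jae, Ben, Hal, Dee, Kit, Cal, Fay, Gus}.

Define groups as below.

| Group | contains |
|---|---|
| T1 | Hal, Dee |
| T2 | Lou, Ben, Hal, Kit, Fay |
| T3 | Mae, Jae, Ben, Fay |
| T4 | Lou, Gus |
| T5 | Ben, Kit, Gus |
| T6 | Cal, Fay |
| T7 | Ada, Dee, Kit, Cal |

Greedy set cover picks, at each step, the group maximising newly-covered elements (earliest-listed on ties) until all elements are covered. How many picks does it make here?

4

Greedy: pick T2 (covers 5 new) → pick T7 (covers 3 new) → pick T3 (covers 2 new) → pick T4 (covers 1 new). Total picks: 4.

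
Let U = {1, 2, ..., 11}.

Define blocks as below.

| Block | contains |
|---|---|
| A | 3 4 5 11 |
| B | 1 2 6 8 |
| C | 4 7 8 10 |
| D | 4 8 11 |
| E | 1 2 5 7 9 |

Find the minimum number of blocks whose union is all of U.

4

A, B, C, and E cover everything between them: the union {1, 2, 3, 4, 5, 6, 7, 8, 9, 10, 11} is all of U.
No 3 of the 5 blocks cover everything (all 10 combinations miss at least one item), so 4 is optimal.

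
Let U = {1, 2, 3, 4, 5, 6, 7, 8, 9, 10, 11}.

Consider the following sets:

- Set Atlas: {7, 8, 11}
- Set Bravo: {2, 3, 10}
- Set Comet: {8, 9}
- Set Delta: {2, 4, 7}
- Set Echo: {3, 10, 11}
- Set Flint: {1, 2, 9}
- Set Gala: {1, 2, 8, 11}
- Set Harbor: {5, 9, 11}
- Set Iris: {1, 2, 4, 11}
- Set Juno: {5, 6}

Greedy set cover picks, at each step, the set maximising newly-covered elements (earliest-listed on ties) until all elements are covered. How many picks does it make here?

5

Greedy: pick Gala (covers 4 new) → pick Bravo (covers 2 new) → pick Delta (covers 2 new) → pick Harbor (covers 2 new) → pick Juno (covers 1 new). Total picks: 5.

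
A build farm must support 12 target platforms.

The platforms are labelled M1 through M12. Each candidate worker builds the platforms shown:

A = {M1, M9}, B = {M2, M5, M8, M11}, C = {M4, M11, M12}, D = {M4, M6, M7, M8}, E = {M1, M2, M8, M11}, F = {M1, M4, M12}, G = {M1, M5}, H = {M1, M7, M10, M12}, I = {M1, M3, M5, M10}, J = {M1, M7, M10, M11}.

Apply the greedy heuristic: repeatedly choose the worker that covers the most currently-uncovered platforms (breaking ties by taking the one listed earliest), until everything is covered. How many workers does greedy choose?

5

Greedy: pick B (covers 4 new) → pick H (covers 4 new) → pick D (covers 2 new) → pick A (covers 1 new) → pick I (covers 1 new). Total picks: 5.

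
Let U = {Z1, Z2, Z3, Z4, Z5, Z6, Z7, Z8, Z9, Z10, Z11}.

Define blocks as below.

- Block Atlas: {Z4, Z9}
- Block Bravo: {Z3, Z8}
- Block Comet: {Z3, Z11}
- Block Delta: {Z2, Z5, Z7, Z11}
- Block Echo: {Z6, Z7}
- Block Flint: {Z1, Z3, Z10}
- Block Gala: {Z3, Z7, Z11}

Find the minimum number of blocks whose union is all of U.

5

Atlas and Bravo and Delta and Echo and Flint together: Atlas ∪ Bravo ∪ Delta ∪ Echo ∪ Flint = {Z1, Z2, Z3, Z4, Z5, Z6, Z7, Z8, Z9, Z10, Z11} — every item is covered.
No 4 of the 7 blocks cover everything (all 35 combinations miss at least one item), so 5 is optimal.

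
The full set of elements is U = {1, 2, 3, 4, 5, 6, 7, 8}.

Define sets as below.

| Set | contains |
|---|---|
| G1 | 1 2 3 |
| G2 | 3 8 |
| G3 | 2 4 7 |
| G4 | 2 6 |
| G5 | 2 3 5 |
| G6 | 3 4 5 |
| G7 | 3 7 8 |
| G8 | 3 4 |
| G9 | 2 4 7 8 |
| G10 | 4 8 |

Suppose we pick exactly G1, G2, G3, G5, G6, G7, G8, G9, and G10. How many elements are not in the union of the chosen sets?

1

Union of G1, G2, G3, G5, G6, G7, G8, G9, G10 = {1, 2, 3, 4, 5, 7, 8}.
Not covered: 6 — 1 element.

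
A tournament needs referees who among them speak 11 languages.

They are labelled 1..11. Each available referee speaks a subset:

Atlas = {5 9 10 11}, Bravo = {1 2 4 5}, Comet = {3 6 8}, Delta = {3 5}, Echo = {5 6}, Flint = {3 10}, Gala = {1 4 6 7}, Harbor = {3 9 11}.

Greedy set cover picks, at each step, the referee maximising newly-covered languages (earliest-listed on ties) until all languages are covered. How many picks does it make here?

4

Greedy: pick Atlas (covers 4 new) → pick Gala (covers 4 new) → pick Comet (covers 2 new) → pick Bravo (covers 1 new). Total picks: 4.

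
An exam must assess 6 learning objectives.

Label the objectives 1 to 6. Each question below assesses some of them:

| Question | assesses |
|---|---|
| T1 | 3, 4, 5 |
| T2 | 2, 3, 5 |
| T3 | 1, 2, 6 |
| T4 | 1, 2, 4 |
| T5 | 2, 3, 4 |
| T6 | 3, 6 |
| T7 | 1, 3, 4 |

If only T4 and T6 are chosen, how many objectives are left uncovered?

Union of T4, T6 = {1, 2, 3, 4, 6}.
Not covered: 5 — 1 objective.

1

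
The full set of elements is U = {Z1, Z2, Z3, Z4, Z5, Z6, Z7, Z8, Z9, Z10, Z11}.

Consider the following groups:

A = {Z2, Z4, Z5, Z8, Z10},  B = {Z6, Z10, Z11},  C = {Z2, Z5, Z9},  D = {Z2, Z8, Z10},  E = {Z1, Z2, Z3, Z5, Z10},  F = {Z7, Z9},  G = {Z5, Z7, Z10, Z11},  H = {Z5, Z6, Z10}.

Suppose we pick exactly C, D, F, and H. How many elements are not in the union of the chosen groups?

Union of C, D, F, H = {Z2, Z5, Z6, Z7, Z8, Z9, Z10}.
Not covered: Z1, Z3, Z4, Z11 — 4 elements.

4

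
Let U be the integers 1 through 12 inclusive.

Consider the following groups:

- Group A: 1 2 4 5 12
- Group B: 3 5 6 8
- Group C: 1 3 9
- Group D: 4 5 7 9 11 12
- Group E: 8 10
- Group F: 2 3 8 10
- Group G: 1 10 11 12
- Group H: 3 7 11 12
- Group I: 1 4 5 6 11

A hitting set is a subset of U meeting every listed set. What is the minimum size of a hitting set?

T = {1, 8, 11} meets every group (each contains at least one member of T), and |T| = 3.
No choice of 2 elements meets every group, so 3 is the minimum.

3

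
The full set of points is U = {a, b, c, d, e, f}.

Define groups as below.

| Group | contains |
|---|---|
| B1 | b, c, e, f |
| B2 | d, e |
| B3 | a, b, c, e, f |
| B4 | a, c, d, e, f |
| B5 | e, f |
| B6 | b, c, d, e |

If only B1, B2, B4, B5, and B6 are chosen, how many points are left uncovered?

Union of B1, B2, B4, B5, B6 = {a, b, c, d, e, f} — that's every point, so 0 are uncovered.

0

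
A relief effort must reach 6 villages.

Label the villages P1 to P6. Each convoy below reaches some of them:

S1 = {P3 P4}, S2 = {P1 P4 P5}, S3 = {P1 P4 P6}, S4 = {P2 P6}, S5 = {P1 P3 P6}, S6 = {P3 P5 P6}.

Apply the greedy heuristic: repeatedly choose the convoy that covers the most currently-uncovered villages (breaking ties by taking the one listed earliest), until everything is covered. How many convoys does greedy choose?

3

Greedy: pick S2 (covers 3 new) → pick S4 (covers 2 new) → pick S1 (covers 1 new). Total picks: 3.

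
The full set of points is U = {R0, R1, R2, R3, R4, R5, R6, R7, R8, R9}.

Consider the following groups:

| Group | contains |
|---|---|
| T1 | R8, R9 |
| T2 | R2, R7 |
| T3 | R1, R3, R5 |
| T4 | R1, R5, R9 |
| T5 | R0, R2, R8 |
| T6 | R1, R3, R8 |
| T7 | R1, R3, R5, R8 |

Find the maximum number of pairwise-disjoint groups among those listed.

3

T1, T2, T3 are pairwise disjoint (T1={R8,R9}; T2={R2,R7}; T3={R1,R3,R5}).
Every remaining group overlaps one of these, and no 4 of the listed groups are pairwise disjoint, so 3 is the maximum.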